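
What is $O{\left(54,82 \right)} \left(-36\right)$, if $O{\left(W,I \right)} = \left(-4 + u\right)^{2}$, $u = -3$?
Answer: $-1764$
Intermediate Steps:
$O{\left(W,I \right)} = 49$ ($O{\left(W,I \right)} = \left(-4 - 3\right)^{2} = \left(-7\right)^{2} = 49$)
$O{\left(54,82 \right)} \left(-36\right) = 49 \left(-36\right) = -1764$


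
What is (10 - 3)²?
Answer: 49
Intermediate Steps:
(10 - 3)² = 7² = 49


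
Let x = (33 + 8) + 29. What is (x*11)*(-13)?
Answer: -10010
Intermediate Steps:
x = 70 (x = 41 + 29 = 70)
(x*11)*(-13) = (70*11)*(-13) = 770*(-13) = -10010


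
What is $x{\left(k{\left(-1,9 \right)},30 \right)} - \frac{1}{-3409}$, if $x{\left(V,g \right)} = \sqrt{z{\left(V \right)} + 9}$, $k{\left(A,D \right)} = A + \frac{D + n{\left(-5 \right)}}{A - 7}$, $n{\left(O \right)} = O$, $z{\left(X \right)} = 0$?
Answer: $\frac{10228}{3409} \approx 3.0003$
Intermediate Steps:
$k{\left(A,D \right)} = A + \frac{-5 + D}{-7 + A}$ ($k{\left(A,D \right)} = A + \frac{D - 5}{A - 7} = A + \frac{-5 + D}{-7 + A}$)
$x{\left(V,g \right)} = 3$ ($x{\left(V,g \right)} = \sqrt{0 + 9} = \sqrt{9} = 3$)
$x{\left(k{\left(-1,9 \right)},30 \right)} - \frac{1}{-3409} = 3 - \frac{1}{-3409} = 3 - - \frac{1}{3409} = 3 + \frac{1}{3409} = \frac{10228}{3409}$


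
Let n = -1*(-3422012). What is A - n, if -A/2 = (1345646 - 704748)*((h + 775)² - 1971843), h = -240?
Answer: 2160614987916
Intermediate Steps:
A = 2160618409928 (A = -2*(1345646 - 704748)*((-240 + 775)² - 1971843) = -1281796*(535² - 1971843) = -1281796*(286225 - 1971843) = -1281796*(-1685618) = -2*(-1080309204964) = 2160618409928)
n = 3422012
A - n = 2160618409928 - 1*3422012 = 2160618409928 - 3422012 = 2160614987916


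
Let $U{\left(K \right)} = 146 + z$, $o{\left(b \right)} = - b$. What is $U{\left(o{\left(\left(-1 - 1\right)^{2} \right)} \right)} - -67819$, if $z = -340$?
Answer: $67625$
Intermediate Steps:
$U{\left(K \right)} = -194$ ($U{\left(K \right)} = 146 - 340 = -194$)
$U{\left(o{\left(\left(-1 - 1\right)^{2} \right)} \right)} - -67819 = -194 - -67819 = -194 + 67819 = 67625$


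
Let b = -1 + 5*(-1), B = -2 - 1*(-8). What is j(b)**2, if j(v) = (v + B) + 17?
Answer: 289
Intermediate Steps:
B = 6 (B = -2 + 8 = 6)
b = -6 (b = -1 - 5 = -6)
j(v) = 23 + v (j(v) = (v + 6) + 17 = (6 + v) + 17 = 23 + v)
j(b)**2 = (23 - 6)**2 = 17**2 = 289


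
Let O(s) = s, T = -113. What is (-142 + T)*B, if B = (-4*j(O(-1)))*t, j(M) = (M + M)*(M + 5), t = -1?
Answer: 8160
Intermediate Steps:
j(M) = 2*M*(5 + M) (j(M) = (2*M)*(5 + M) = 2*M*(5 + M))
B = -32 (B = -8*(-1)*(5 - 1)*(-1) = -8*(-1)*4*(-1) = -4*(-8)*(-1) = 32*(-1) = -32)
(-142 + T)*B = (-142 - 113)*(-32) = -255*(-32) = 8160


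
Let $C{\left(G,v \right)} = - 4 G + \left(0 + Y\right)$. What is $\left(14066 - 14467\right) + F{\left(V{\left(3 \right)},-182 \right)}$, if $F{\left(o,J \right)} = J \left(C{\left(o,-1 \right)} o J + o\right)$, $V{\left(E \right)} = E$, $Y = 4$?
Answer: $-795923$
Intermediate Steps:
$C{\left(G,v \right)} = 4 - 4 G$ ($C{\left(G,v \right)} = - 4 G + \left(0 + 4\right) = - 4 G + 4 = 4 - 4 G$)
$F{\left(o,J \right)} = J \left(o + J o \left(4 - 4 o\right)\right)$ ($F{\left(o,J \right)} = J \left(\left(4 - 4 o\right) o J + o\right) = J \left(o \left(4 - 4 o\right) J + o\right) = J \left(J o \left(4 - 4 o\right) + o\right) = J \left(o + J o \left(4 - 4 o\right)\right)$)
$\left(14066 - 14467\right) + F{\left(V{\left(3 \right)},-182 \right)} = \left(14066 - 14467\right) - \left(-182\right) 3 \left(-1 + 4 \left(-182\right) \left(-1 + 3\right)\right) = -401 - \left(-182\right) 3 \left(-1 + 4 \left(-182\right) 2\right) = -401 - \left(-182\right) 3 \left(-1 - 1456\right) = -401 - \left(-182\right) 3 \left(-1457\right) = -401 - 795522 = -795923$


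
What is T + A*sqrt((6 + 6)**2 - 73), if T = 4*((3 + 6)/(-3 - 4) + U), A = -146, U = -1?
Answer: -64/7 - 146*sqrt(71) ≈ -1239.4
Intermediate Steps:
T = -64/7 (T = 4*((3 + 6)/(-3 - 4) - 1) = 4*(9/(-7) - 1) = 4*(9*(-1/7) - 1) = 4*(-9/7 - 1) = 4*(-16/7) = -64/7 ≈ -9.1429)
T + A*sqrt((6 + 6)**2 - 73) = -64/7 - 146*sqrt((6 + 6)**2 - 73) = -64/7 - 146*sqrt(12**2 - 73) = -64/7 - 146*sqrt(144 - 73) = -64/7 - 146*sqrt(71)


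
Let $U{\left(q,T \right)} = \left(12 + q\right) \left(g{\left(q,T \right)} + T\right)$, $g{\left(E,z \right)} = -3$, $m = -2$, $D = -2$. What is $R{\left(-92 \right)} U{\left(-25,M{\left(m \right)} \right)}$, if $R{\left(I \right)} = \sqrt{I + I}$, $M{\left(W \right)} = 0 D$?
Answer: $78 i \sqrt{46} \approx 529.02 i$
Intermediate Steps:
$M{\left(W \right)} = 0$ ($M{\left(W \right)} = 0 \left(-2\right) = 0$)
$U{\left(q,T \right)} = \left(-3 + T\right) \left(12 + q\right)$ ($U{\left(q,T \right)} = \left(12 + q\right) \left(-3 + T\right) = \left(-3 + T\right) \left(12 + q\right)$)
$R{\left(I \right)} = \sqrt{2} \sqrt{I}$ ($R{\left(I \right)} = \sqrt{2 I} = \sqrt{2} \sqrt{I}$)
$R{\left(-92 \right)} U{\left(-25,M{\left(m \right)} \right)} = \sqrt{2} \sqrt{-92} \left(-36 - -75 + 12 \cdot 0 + 0 \left(-25\right)\right) = \sqrt{2} \cdot 2 i \sqrt{23} \left(-36 + 75 + 0 + 0\right) = 2 i \sqrt{46} \cdot 39 = 78 i \sqrt{46}$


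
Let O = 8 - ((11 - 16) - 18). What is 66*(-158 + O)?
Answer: -8382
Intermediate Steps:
O = 31 (O = 8 - (-5 - 18) = 8 - 1*(-23) = 8 + 23 = 31)
66*(-158 + O) = 66*(-158 + 31) = 66*(-127) = -8382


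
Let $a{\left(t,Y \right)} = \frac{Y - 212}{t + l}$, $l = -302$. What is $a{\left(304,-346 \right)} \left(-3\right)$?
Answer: $837$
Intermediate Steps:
$a{\left(t,Y \right)} = \frac{-212 + Y}{-302 + t}$ ($a{\left(t,Y \right)} = \frac{Y - 212}{t - 302} = \frac{-212 + Y}{-302 + t}$)
$a{\left(304,-346 \right)} \left(-3\right) = \frac{-212 - 346}{-302 + 304} \left(-3\right) = \frac{1}{2} \left(-558\right) \left(-3\right) = \left(-279\right) \left(-3\right) = 837$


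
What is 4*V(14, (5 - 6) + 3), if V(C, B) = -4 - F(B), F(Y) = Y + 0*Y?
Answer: -24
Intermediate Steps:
F(Y) = Y (F(Y) = Y + 0 = Y)
V(C, B) = -4 - B
4*V(14, (5 - 6) + 3) = 4*(-4 - ((5 - 6) + 3)) = 4*(-4 - (-1 + 3)) = 4*(-4 - 1*2) = 4*(-4 - 2) = 4*(-6) = -24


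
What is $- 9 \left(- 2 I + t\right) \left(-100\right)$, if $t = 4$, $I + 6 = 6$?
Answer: $3600$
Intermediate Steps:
$I = 0$ ($I = -6 + 6 = 0$)
$- 9 \left(- 2 I + t\right) \left(-100\right) = - 9 \left(\left(-2\right) 0 + 4\right) \left(-100\right) = - 9 \left(0 + 4\right) \left(-100\right) = \left(-9\right) 4 \left(-100\right) = \left(-36\right) \left(-100\right) = 3600$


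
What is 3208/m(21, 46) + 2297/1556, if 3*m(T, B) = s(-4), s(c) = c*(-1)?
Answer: 3746033/1556 ≈ 2407.5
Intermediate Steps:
s(c) = -c
m(T, B) = 4/3 (m(T, B) = (-1*(-4))/3 = (1/3)*4 = 4/3)
3208/m(21, 46) + 2297/1556 = 3208/(4/3) + 2297/1556 = 3208*(3/4) + 2297*(1/1556) = 2406 + 2297/1556 = 3746033/1556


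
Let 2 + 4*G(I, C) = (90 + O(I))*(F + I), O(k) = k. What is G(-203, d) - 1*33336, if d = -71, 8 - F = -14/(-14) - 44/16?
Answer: -446035/16 ≈ -27877.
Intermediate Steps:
F = 39/4 (F = 8 - (-14/(-14) - 44/16) = 8 - (-14*(-1/14) - 44*1/16) = 8 - (1 - 11/4) = 8 - 1*(-7/4) = 8 + 7/4 = 39/4 ≈ 9.7500)
G(I, C) = -1/2 + (90 + I)*(39/4 + I)/4 (G(I, C) = -1/2 + ((90 + I)*(39/4 + I))/4 = -1/2 + (90 + I)*(39/4 + I)/4)
G(-203, d) - 1*33336 = (1751/8 + (1/4)*(-203)**2 + (399/16)*(-203)) - 1*33336 = (1751/8 + (1/4)*41209 - 80997/16) - 33336 = (1751/8 + 41209/4 - 80997/16) - 33336 = 87341/16 - 33336 = -446035/16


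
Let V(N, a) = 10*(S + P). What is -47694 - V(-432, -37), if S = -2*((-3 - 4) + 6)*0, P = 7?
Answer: -47764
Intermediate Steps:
S = 0 (S = -2*(-7 + 6)*0 = -(-2)*0 = -2*0 = 0)
V(N, a) = 70 (V(N, a) = 10*(0 + 7) = 10*7 = 70)
-47694 - V(-432, -37) = -47694 - 1*70 = -47694 - 70 = -47764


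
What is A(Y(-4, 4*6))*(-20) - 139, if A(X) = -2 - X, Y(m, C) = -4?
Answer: -179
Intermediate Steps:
A(Y(-4, 4*6))*(-20) - 139 = (-2 - 1*(-4))*(-20) - 139 = (-2 + 4)*(-20) - 139 = 2*(-20) - 139 = -40 - 139 = -179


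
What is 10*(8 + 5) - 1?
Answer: 129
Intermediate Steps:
10*(8 + 5) - 1 = 10*13 - 1 = 130 - 1 = 129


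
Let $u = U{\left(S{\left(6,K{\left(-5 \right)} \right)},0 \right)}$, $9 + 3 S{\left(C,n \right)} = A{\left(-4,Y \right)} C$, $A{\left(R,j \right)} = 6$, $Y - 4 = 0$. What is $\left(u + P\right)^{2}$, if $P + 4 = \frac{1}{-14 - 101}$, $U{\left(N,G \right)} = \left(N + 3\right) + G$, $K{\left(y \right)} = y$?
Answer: $\frac{844561}{13225} \approx 63.861$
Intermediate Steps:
$Y = 4$ ($Y = 4 + 0 = 4$)
$S{\left(C,n \right)} = -3 + 2 C$ ($S{\left(C,n \right)} = -3 + \frac{6 C}{3} = -3 + 2 C$)
$U{\left(N,G \right)} = 3 + G + N$ ($U{\left(N,G \right)} = \left(3 + N\right) + G = 3 + G + N$)
$u = 12$ ($u = 3 + 0 + \left(-3 + 2 \cdot 6\right) = 3 + 0 + \left(-3 + 12\right) = 3 + 0 + 9 = 12$)
$P = - \frac{461}{115}$ ($P = -4 + \frac{1}{-14 - 101} = -4 + \frac{1}{-115} = -4 - \frac{1}{115} = - \frac{461}{115} \approx -4.0087$)
$\left(u + P\right)^{2} = \left(12 - \frac{461}{115}\right)^{2} = \left(\frac{919}{115}\right)^{2} = \frac{844561}{13225}$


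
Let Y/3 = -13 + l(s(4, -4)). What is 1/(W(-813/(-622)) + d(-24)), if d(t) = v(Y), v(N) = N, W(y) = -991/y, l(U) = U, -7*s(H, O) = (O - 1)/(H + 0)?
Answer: -22764/18134857 ≈ -0.0012553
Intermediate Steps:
s(H, O) = -(-1 + O)/(7*H) (s(H, O) = -(O - 1)/(7*(H + 0)) = -(-1 + O)/(7*H))
Y = -1077/28 (Y = 3*(-13 + (⅐)*(1 - 1*(-4))/4) = 3*(-13 + (⅐)*(¼)*(1 + 4)) = 3*(-13 + (⅐)*(¼)*5) = 3*(-13 + 5/28) = 3*(-359/28) = -1077/28 ≈ -38.464)
d(t) = -1077/28
1/(W(-813/(-622)) + d(-24)) = 1/(-991/((-813/(-622))) - 1077/28) = 1/(-991/((-813*(-1/622))) - 1077/28) = 1/(-991/813/622 - 1077/28) = 1/(-991*622/813 - 1077/28) = 1/(-616402/813 - 1077/28) = 1/(-18134857/22764) = -22764/18134857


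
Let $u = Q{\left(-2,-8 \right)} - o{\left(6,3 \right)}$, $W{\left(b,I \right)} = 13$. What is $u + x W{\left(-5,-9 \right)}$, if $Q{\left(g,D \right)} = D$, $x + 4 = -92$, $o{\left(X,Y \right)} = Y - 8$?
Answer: $-1251$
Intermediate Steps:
$o{\left(X,Y \right)} = -8 + Y$
$x = -96$ ($x = -4 - 92 = -96$)
$u = -3$ ($u = -8 - \left(-8 + 3\right) = -8 - -5 = -8 + 5 = -3$)
$u + x W{\left(-5,-9 \right)} = -3 - 1248 = -1251$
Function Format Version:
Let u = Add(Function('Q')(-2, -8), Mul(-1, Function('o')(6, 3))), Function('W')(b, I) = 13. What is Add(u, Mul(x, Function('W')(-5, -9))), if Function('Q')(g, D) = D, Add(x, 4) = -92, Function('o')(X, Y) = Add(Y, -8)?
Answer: -1251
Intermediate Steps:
Function('o')(X, Y) = Add(-8, Y)
x = -96 (x = Add(-4, -92) = -96)
u = -3 (u = Add(-8, Mul(-1, Add(-8, 3))) = Add(-8, Mul(-1, -5)) = Add(-8, 5) = -3)
Add(u, Mul(x, Function('W')(-5, -9))) = Add(-3, Mul(-96, 13)) = Add(-3, -1248) = -1251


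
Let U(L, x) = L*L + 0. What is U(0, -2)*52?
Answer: 0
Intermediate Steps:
U(L, x) = L² (U(L, x) = L² + 0 = L²)
U(0, -2)*52 = 0²*52 = 0*52 = 0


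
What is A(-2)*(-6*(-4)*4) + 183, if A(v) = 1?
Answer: 279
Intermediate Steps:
A(-2)*(-6*(-4)*4) + 183 = 1*(-6*(-4)*4) + 183 = 1*(24*4) + 183 = 1*96 + 183 = 96 + 183 = 279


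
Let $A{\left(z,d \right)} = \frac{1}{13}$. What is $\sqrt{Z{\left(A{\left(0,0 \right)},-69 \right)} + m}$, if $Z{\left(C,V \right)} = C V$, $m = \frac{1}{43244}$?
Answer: $\frac{i \sqrt{419355435889}}{281086} \approx 2.3038 i$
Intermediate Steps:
$m = \frac{1}{43244} \approx 2.3125 \cdot 10^{-5}$
$A{\left(z,d \right)} = \frac{1}{13}$
$\sqrt{Z{\left(A{\left(0,0 \right)},-69 \right)} + m} = \sqrt{\frac{1}{13} \left(-69\right) + \frac{1}{43244}} = \sqrt{- \frac{69}{13} + \frac{1}{43244}} = \sqrt{- \frac{2983823}{562172}} = \frac{i \sqrt{419355435889}}{281086}$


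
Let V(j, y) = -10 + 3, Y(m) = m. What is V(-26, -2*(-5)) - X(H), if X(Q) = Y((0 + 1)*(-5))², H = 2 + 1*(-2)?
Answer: -32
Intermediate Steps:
V(j, y) = -7
H = 0 (H = 2 - 2 = 0)
X(Q) = 25 (X(Q) = ((0 + 1)*(-5))² = (1*(-5))² = (-5)² = 25)
V(-26, -2*(-5)) - X(H) = -7 - 1*25 = -7 - 25 = -32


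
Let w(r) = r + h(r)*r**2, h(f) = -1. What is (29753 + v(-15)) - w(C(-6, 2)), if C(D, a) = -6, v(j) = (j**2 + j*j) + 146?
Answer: 30391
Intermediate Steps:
v(j) = 146 + 2*j**2 (v(j) = (j**2 + j**2) + 146 = 2*j**2 + 146 = 146 + 2*j**2)
w(r) = r - r**2
(29753 + v(-15)) - w(C(-6, 2)) = (29753 + (146 + 2*(-15)**2)) - (-6)*(1 - 1*(-6)) = (29753 + (146 + 2*225)) - (-6)*(1 + 6) = (29753 + (146 + 450)) - (-6)*7 = (29753 + 596) - 1*(-42) = 30349 + 42 = 30391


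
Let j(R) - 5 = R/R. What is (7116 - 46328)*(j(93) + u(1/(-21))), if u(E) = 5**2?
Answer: -1215572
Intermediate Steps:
u(E) = 25
j(R) = 6 (j(R) = 5 + R/R = 5 + 1 = 6)
(7116 - 46328)*(j(93) + u(1/(-21))) = (7116 - 46328)*(6 + 25) = -39212*31 = -1215572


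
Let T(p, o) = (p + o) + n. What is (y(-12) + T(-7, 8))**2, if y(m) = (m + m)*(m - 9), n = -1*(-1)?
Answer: 256036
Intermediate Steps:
n = 1
y(m) = 2*m*(-9 + m) (y(m) = (2*m)*(-9 + m) = 2*m*(-9 + m))
T(p, o) = 1 + o + p (T(p, o) = (p + o) + 1 = (o + p) + 1 = 1 + o + p)
(y(-12) + T(-7, 8))**2 = (2*(-12)*(-9 - 12) + (1 + 8 - 7))**2 = (2*(-12)*(-21) + 2)**2 = (504 + 2)**2 = 506**2 = 256036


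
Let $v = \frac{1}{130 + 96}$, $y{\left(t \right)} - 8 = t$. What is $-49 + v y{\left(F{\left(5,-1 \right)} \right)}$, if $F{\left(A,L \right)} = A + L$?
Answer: $- \frac{5531}{113} \approx -48.947$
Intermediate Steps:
$y{\left(t \right)} = 8 + t$
$v = \frac{1}{226} \approx 0.0044248$
$-49 + v y{\left(F{\left(5,-1 \right)} \right)} = -49 + \frac{8 + \left(5 - 1\right)}{226} = -49 + \frac{8 + 4}{226} = -49 + \frac{1}{226} \cdot 12 = -49 + \frac{6}{113} = - \frac{5531}{113}$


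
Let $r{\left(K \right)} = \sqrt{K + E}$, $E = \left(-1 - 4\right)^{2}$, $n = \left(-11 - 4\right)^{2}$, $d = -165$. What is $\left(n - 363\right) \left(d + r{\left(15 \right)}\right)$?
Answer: $22770 - 276 \sqrt{10} \approx 21897.0$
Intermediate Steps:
$n = 225$ ($n = \left(-15\right)^{2} = 225$)
$E = 25$ ($E = \left(-5\right)^{2} = 25$)
$r{\left(K \right)} = \sqrt{25 + K}$ ($r{\left(K \right)} = \sqrt{K + 25} = \sqrt{25 + K}$)
$\left(n - 363\right) \left(d + r{\left(15 \right)}\right) = \left(225 - 363\right) \left(-165 + \sqrt{25 + 15}\right) = - 138 \left(-165 + \sqrt{40}\right) = - 138 \left(-165 + 2 \sqrt{10}\right) = 22770 - 276 \sqrt{10}$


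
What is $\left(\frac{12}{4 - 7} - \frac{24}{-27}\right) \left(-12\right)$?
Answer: $\frac{112}{3} \approx 37.333$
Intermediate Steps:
$\left(\frac{12}{4 - 7} - \frac{24}{-27}\right) \left(-12\right) = \left(\frac{12}{-3} - - \frac{8}{9}\right) \left(-12\right) = \left(12 \left(- \frac{1}{3}\right) + \frac{8}{9}\right) \left(-12\right) = \left(-4 + \frac{8}{9}\right) \left(-12\right) = \left(- \frac{28}{9}\right) \left(-12\right) = \frac{112}{3}$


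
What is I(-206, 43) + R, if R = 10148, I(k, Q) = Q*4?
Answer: 10320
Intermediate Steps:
I(k, Q) = 4*Q
I(-206, 43) + R = 4*43 + 10148 = 172 + 10148 = 10320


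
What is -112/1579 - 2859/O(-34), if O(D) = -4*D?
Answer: -4529593/214744 ≈ -21.093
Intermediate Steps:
-112/1579 - 2859/O(-34) = -112/1579 - 2859/((-4*(-34))) = -112*1/1579 - 2859/136 = -112/1579 - 2859*1/136 = -112/1579 - 2859/136 = -4529593/214744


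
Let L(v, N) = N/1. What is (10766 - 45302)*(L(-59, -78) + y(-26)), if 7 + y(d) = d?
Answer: 3833496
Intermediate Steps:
L(v, N) = N (L(v, N) = N*1 = N)
y(d) = -7 + d
(10766 - 45302)*(L(-59, -78) + y(-26)) = (10766 - 45302)*(-78 + (-7 - 26)) = -34536*(-78 - 33) = -34536*(-111) = 3833496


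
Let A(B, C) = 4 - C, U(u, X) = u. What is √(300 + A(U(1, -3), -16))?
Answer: 8*√5 ≈ 17.889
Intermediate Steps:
√(300 + A(U(1, -3), -16)) = √(300 + (4 - 1*(-16))) = √(300 + (4 + 16)) = √(300 + 20) = √320 = 8*√5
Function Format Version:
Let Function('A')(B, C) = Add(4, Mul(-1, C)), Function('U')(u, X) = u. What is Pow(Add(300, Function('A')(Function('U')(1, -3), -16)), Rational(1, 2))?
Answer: Mul(8, Pow(5, Rational(1, 2))) ≈ 17.889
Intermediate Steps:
Pow(Add(300, Function('A')(Function('U')(1, -3), -16)), Rational(1, 2)) = Pow(Add(300, Add(4, Mul(-1, -16))), Rational(1, 2)) = Pow(Add(300, Add(4, 16)), Rational(1, 2)) = Pow(Add(300, 20), Rational(1, 2)) = Pow(320, Rational(1, 2)) = Mul(8, Pow(5, Rational(1, 2)))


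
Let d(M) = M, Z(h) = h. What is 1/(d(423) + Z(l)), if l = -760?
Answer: -1/337 ≈ -0.0029674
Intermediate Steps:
1/(d(423) + Z(l)) = 1/(423 - 760) = 1/(-337) = -1/337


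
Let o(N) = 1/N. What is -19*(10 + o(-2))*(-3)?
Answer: 1083/2 ≈ 541.50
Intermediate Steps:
o(N) = 1/N
-19*(10 + o(-2))*(-3) = -19*(10 + 1/(-2))*(-3) = -19*(10 - ½)*(-3) = -19*19/2*(-3) = -361/2*(-3) = 1083/2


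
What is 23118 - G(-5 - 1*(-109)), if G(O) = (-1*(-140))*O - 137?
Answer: 8695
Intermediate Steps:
G(O) = -137 + 140*O (G(O) = 140*O - 137 = -137 + 140*O)
23118 - G(-5 - 1*(-109)) = 23118 - (-137 + 140*(-5 - 1*(-109))) = 23118 - (-137 + 140*(-5 + 109)) = 23118 - (-137 + 140*104) = 23118 - (-137 + 14560) = 23118 - 1*14423 = 23118 - 14423 = 8695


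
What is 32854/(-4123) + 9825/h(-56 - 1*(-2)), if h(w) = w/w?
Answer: 40475621/4123 ≈ 9817.0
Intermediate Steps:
h(w) = 1
32854/(-4123) + 9825/h(-56 - 1*(-2)) = 32854/(-4123) + 9825/1 = 32854*(-1/4123) + 9825*1 = -32854/4123 + 9825 = 40475621/4123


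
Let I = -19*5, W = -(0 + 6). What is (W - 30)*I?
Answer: 3420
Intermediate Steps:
W = -6 (W = -1*6 = -6)
I = -95
(W - 30)*I = (-6 - 30)*(-95) = -36*(-95) = 3420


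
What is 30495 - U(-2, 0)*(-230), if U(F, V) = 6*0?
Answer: 30495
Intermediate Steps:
U(F, V) = 0
30495 - U(-2, 0)*(-230) = 30495 - 0*(-230) = 30495 - 1*0 = 30495 + 0 = 30495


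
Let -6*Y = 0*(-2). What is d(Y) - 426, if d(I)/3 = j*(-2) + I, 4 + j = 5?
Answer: -432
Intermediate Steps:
Y = 0 (Y = -0*(-2) = -⅙*0 = 0)
j = 1 (j = -4 + 5 = 1)
d(I) = -6 + 3*I (d(I) = 3*(1*(-2) + I) = 3*(-2 + I) = -6 + 3*I)
d(Y) - 426 = (-6 + 3*0) - 426 = (-6 + 0) - 426 = -6 - 426 = -432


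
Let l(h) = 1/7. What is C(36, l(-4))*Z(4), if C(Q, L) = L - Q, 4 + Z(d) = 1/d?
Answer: 3765/28 ≈ 134.46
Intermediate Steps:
Z(d) = -4 + 1/d
l(h) = ⅐
C(36, l(-4))*Z(4) = (⅐ - 1*36)*(-4 + 1/4) = (⅐ - 36)*(-4 + ¼) = -251/7*(-15/4) = 3765/28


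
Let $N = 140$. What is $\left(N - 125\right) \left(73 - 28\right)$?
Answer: $675$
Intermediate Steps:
$\left(N - 125\right) \left(73 - 28\right) = \left(140 - 125\right) \left(73 - 28\right) = 15 \left(73 - 28\right) = 15 \cdot 45 = 675$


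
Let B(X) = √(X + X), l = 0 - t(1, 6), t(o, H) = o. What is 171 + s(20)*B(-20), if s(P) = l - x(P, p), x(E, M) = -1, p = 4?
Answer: 171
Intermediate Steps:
l = -1 (l = 0 - 1*1 = 0 - 1 = -1)
s(P) = 0 (s(P) = -1 - 1*(-1) = -1 + 1 = 0)
B(X) = √2*√X (B(X) = √(2*X) = √2*√X)
171 + s(20)*B(-20) = 171 + 0*(√2*√(-20)) = 171 + 0*(√2*(2*I*√5)) = 171 + 0*(2*I*√10) = 171 + 0 = 171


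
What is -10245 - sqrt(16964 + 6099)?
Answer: -10245 - sqrt(23063) ≈ -10397.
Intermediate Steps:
-10245 - sqrt(16964 + 6099) = -10245 - sqrt(23063)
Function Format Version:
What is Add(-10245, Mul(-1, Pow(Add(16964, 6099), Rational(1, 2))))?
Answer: Add(-10245, Mul(-1, Pow(23063, Rational(1, 2)))) ≈ -10397.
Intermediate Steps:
Add(-10245, Mul(-1, Pow(Add(16964, 6099), Rational(1, 2)))) = Add(-10245, Mul(-1, Pow(23063, Rational(1, 2))))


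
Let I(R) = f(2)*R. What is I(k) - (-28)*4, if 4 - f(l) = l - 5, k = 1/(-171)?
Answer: 19145/171 ≈ 111.96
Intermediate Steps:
k = -1/171 ≈ -0.0058480
f(l) = 9 - l (f(l) = 4 - (l - 5) = 4 - (-5 + l) = 4 + (5 - l) = 9 - l)
I(R) = 7*R (I(R) = (9 - 1*2)*R = (9 - 2)*R = 7*R)
I(k) - (-28)*4 = 7*(-1/171) - (-28)*4 = -7/171 - 1*(-112) = -7/171 + 112 = 19145/171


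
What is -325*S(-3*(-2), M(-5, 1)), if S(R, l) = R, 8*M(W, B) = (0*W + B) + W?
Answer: -1950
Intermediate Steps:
M(W, B) = B/8 + W/8 (M(W, B) = ((0*W + B) + W)/8 = ((0 + B) + W)/8 = (B + W)/8 = B/8 + W/8)
-325*S(-3*(-2), M(-5, 1)) = -(-975)*(-2) = -325*6 = -1950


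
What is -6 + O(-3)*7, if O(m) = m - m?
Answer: -6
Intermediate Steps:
O(m) = 0
-6 + O(-3)*7 = -6 + 0*7 = -6 + 0 = -6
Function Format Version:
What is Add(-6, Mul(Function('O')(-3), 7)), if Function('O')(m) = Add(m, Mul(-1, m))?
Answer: -6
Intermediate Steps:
Function('O')(m) = 0
Add(-6, Mul(Function('O')(-3), 7)) = Add(-6, Mul(0, 7)) = Add(-6, 0) = -6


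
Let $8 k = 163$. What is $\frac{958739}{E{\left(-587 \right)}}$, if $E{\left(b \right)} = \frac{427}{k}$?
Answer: $\frac{156274457}{3416} \approx 45748.0$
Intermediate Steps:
$k = \frac{163}{8}$ ($k = \frac{1}{8} \cdot 163 = \frac{163}{8} \approx 20.375$)
$E{\left(b \right)} = \frac{3416}{163}$ ($E{\left(b \right)} = \frac{427}{\frac{163}{8}} = 427 \cdot \frac{8}{163} = \frac{3416}{163}$)
$\frac{958739}{E{\left(-587 \right)}} = \frac{958739}{\frac{3416}{163}} = 958739 \cdot \frac{163}{3416} = \frac{156274457}{3416}$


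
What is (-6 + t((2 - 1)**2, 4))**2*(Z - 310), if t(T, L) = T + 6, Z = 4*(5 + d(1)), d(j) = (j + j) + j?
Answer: -278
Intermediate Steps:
d(j) = 3*j (d(j) = 2*j + j = 3*j)
Z = 32 (Z = 4*(5 + 3*1) = 4*(5 + 3) = 4*8 = 32)
t(T, L) = 6 + T
(-6 + t((2 - 1)**2, 4))**2*(Z - 310) = (-6 + (6 + (2 - 1)**2))**2*(32 - 310) = (-6 + (6 + 1**2))**2*(-278) = (-6 + (6 + 1))**2*(-278) = (-6 + 7)**2*(-278) = 1**2*(-278) = 1*(-278) = -278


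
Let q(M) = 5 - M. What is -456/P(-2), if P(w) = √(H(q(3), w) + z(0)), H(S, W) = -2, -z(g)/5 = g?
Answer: 228*I*√2 ≈ 322.44*I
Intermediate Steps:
z(g) = -5*g
P(w) = I*√2 (P(w) = √(-2 - 5*0) = √(-2 + 0) = √(-2) = I*√2)
-456/P(-2) = -456*(-I*√2/2) = -(-228)*I*√2 = 228*I*√2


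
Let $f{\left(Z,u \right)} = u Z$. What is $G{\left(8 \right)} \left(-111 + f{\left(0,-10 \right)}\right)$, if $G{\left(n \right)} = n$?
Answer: $-888$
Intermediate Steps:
$f{\left(Z,u \right)} = Z u$
$G{\left(8 \right)} \left(-111 + f{\left(0,-10 \right)}\right) = 8 \left(-111 + 0 \left(-10\right)\right) = 8 \left(-111 + 0\right) = 8 \left(-111\right) = -888$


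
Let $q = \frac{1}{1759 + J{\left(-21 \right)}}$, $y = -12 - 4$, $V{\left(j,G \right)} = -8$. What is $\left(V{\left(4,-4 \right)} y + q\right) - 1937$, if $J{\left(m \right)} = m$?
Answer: $- \frac{3144041}{1738} \approx -1809.0$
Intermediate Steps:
$y = -16$ ($y = -12 - 4 = -16$)
$q = \frac{1}{1738}$ ($q = \frac{1}{1759 - 21} = \frac{1}{1738} \approx 0.00057537$)
$\left(V{\left(4,-4 \right)} y + q\right) - 1937 = \left(\left(-8\right) \left(-16\right) + \frac{1}{1738}\right) - 1937 = \left(128 + \frac{1}{1738}\right) - 1937 = \frac{222465}{1738} - 1937 = - \frac{3144041}{1738}$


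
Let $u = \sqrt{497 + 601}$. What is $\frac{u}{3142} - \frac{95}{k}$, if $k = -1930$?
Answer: $\frac{19}{386} + \frac{3 \sqrt{122}}{3142} \approx 0.059769$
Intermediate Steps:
$u = 3 \sqrt{122}$ ($u = \sqrt{1098} = 3 \sqrt{122} \approx 33.136$)
$\frac{u}{3142} - \frac{95}{k} = \frac{3 \sqrt{122}}{3142} - \frac{95}{-1930} = 3 \sqrt{122} \cdot \frac{1}{3142} - - \frac{19}{386} = \frac{3 \sqrt{122}}{3142} + \frac{19}{386} = \frac{19}{386} + \frac{3 \sqrt{122}}{3142}$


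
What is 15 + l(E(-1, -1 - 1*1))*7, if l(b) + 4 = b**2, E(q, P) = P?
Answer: 15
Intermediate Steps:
l(b) = -4 + b**2
15 + l(E(-1, -1 - 1*1))*7 = 15 + (-4 + (-1 - 1*1)**2)*7 = 15 + (-4 + (-1 - 1)**2)*7 = 15 + (-4 + (-2)**2)*7 = 15 + (-4 + 4)*7 = 15 + 0*7 = 15 + 0 = 15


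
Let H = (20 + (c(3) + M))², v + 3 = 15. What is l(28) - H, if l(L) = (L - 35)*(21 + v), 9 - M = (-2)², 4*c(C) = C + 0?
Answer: -14305/16 ≈ -894.06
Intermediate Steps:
v = 12 (v = -3 + 15 = 12)
c(C) = C/4 (c(C) = (C + 0)/4 = C/4)
M = 5 (M = 9 - 1*(-2)² = 9 - 1*4 = 9 - 4 = 5)
H = 10609/16 (H = (20 + ((¼)*3 + 5))² = (20 + (¾ + 5))² = (20 + 23/4)² = (103/4)² = 10609/16 ≈ 663.06)
l(L) = -1155 + 33*L (l(L) = (L - 35)*(21 + 12) = (-35 + L)*33 = -1155 + 33*L)
l(28) - H = (-1155 + 33*28) - 1*10609/16 = (-1155 + 924) - 10609/16 = -231 - 10609/16 = -14305/16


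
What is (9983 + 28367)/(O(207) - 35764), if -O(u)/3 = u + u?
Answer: -19175/18503 ≈ -1.0363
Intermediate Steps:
O(u) = -6*u (O(u) = -3*(u + u) = -6*u)
(9983 + 28367)/(O(207) - 35764) = (9983 + 28367)/(-6*207 - 35764) = 38350/(-1242 - 35764) = 38350/(-37006) = 38350*(-1/37006) = -19175/18503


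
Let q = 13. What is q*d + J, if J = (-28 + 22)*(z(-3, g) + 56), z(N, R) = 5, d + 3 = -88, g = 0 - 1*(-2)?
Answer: -1549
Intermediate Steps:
g = 2 (g = 0 + 2 = 2)
d = -91 (d = -3 - 88 = -91)
J = -366 (J = (-28 + 22)*(5 + 56) = -6*61 = -366)
q*d + J = 13*(-91) - 366 = -1183 - 366 = -1549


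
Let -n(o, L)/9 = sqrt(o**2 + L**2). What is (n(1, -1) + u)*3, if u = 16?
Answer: 48 - 27*sqrt(2) ≈ 9.8162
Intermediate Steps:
n(o, L) = -9*sqrt(L**2 + o**2) (n(o, L) = -9*sqrt(o**2 + L**2) = -9*sqrt(L**2 + o**2))
(n(1, -1) + u)*3 = (-9*sqrt((-1)**2 + 1**2) + 16)*3 = (-9*sqrt(1 + 1) + 16)*3 = (-9*sqrt(2) + 16)*3 = (16 - 9*sqrt(2))*3 = 48 - 27*sqrt(2)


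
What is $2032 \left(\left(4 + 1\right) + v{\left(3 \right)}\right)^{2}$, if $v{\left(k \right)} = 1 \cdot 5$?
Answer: $203200$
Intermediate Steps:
$v{\left(k \right)} = 5$
$2032 \left(\left(4 + 1\right) + v{\left(3 \right)}\right)^{2} = 2032 \left(\left(4 + 1\right) + 5\right)^{2} = 2032 \left(5 + 5\right)^{2} = 2032 \cdot 10^{2} = 2032 \cdot 100 = 203200$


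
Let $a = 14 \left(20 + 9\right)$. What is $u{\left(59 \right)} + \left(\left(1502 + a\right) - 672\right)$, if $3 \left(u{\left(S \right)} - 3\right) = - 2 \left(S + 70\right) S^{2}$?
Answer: $-298127$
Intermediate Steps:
$a = 406$ ($a = 14 \cdot 29 = 406$)
$u{\left(S \right)} = 3 + \frac{S^{2} \left(-140 - 2 S\right)}{3}$ ($u{\left(S \right)} = 3 + \frac{- 2 \left(S + 70\right) S^{2}}{3} = 3 + \frac{- 2 \left(70 + S\right) S^{2}}{3} = 3 + \frac{\left(-140 - 2 S\right) S^{2}}{3} = 3 + \frac{S^{2} \left(-140 - 2 S\right)}{3}$)
$u{\left(59 \right)} + \left(\left(1502 + a\right) - 672\right) = \left(3 - \frac{140 \cdot 59^{2}}{3} - \frac{2 \cdot 59^{3}}{3}\right) + \left(\left(1502 + 406\right) - 672\right) = \left(3 - \frac{487340}{3} - \frac{410758}{3}\right) + \left(1908 - 672\right) = \left(3 - \frac{487340}{3} - \frac{410758}{3}\right) + 1236 = -299363 + 1236 = -298127$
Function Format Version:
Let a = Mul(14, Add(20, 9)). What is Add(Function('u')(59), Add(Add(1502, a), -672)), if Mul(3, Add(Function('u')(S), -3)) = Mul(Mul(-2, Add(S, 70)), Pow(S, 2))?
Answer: -298127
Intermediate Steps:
a = 406 (a = Mul(14, 29) = 406)
Function('u')(S) = Add(3, Mul(Rational(1, 3), Pow(S, 2), Add(-140, Mul(-2, S)))) (Function('u')(S) = Add(3, Mul(Rational(1, 3), Mul(Mul(-2, Add(S, 70)), Pow(S, 2)))) = Add(3, Mul(Rational(1, 3), Mul(Mul(-2, Add(70, S)), Pow(S, 2)))) = Add(3, Mul(Rational(1, 3), Mul(Add(-140, Mul(-2, S)), Pow(S, 2)))) = Add(3, Mul(Rational(1, 3), Mul(Pow(S, 2), Add(-140, Mul(-2, S))))) = Add(3, Mul(Rational(1, 3), Pow(S, 2), Add(-140, Mul(-2, S)))))
Add(Function('u')(59), Add(Add(1502, a), -672)) = Add(Add(3, Mul(Rational(-140, 3), Pow(59, 2)), Mul(Rational(-2, 3), Pow(59, 3))), Add(Add(1502, 406), -672)) = Add(Add(3, Mul(Rational(-140, 3), 3481), Mul(Rational(-2, 3), 205379)), Add(1908, -672)) = Add(Add(3, Rational(-487340, 3), Rational(-410758, 3)), 1236) = Add(-299363, 1236) = -298127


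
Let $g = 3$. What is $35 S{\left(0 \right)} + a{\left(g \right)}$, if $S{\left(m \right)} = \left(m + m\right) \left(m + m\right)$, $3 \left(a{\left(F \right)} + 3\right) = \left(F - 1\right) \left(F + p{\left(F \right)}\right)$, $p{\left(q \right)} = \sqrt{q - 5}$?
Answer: $-1 + \frac{2 i \sqrt{2}}{3} \approx -1.0 + 0.94281 i$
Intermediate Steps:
$p{\left(q \right)} = \sqrt{-5 + q}$
$a{\left(F \right)} = -3 + \frac{\left(-1 + F\right) \left(F + \sqrt{-5 + F}\right)}{3}$ ($a{\left(F \right)} = -3 + \frac{\left(F - 1\right) \left(F + \sqrt{-5 + F}\right)}{3} = -3 + \frac{\left(-1 + F\right) \left(F + \sqrt{-5 + F}\right)}{3}$)
$S{\left(m \right)} = 4 m^{2}$ ($S{\left(m \right)} = 2 m 2 m = 4 m^{2}$)
$35 S{\left(0 \right)} + a{\left(g \right)} = 35 \cdot 4 \cdot 0^{2} - \left(4 - 3 - \frac{2 \sqrt{-5 + 3}}{3}\right) = 35 \cdot 4 \cdot 0 - \left(1 - \frac{2 i \sqrt{2}}{3}\right) = 35 \cdot 0 - \left(1 - \frac{2 i \sqrt{2}}{3}\right) = 0 - \left(1 - \frac{2 i \sqrt{2}}{3}\right) = -1 + \frac{2 i \sqrt{2}}{3}$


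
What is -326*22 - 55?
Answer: -7227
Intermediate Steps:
-326*22 - 55 = -7172 - 55 = -7227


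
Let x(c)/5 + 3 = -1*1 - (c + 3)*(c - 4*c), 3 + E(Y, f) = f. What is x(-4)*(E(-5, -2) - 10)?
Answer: -600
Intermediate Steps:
E(Y, f) = -3 + f
x(c) = -20 + 15*c*(3 + c) (x(c) = -15 + 5*(-1*1 - (c + 3)*(c - 4*c)) = -15 + 5*(-1 - (3 + c)*(-3*c)) = -15 + 5*(-1 - (-3)*c*(3 + c)) = -15 + 5*(-1 + 3*c*(3 + c)) = -15 + (-5 + 15*c*(3 + c)) = -20 + 15*c*(3 + c))
x(-4)*(E(-5, -2) - 10) = (-20 + 15*(-4)² + 45*(-4))*((-3 - 2) - 10) = (-20 + 15*16 - 180)*(-5 - 10) = (-20 + 240 - 180)*(-15) = 40*(-15) = -600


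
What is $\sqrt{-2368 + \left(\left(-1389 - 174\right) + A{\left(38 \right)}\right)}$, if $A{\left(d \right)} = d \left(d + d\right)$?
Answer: $i \sqrt{1043} \approx 32.296 i$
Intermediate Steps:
$A{\left(d \right)} = 2 d^{2}$ ($A{\left(d \right)} = d 2 d = 2 d^{2}$)
$\sqrt{-2368 + \left(\left(-1389 - 174\right) + A{\left(38 \right)}\right)} = \sqrt{-2368 + \left(\left(-1389 - 174\right) + 2 \cdot 38^{2}\right)} = \sqrt{-2368 + \left(-1563 + 2 \cdot 1444\right)} = \sqrt{-2368 + \left(-1563 + 2888\right)} = \sqrt{-2368 + 1325} = \sqrt{-1043} = i \sqrt{1043}$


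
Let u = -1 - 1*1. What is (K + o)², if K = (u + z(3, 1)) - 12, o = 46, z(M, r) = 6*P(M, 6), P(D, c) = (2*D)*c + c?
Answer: 80656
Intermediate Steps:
P(D, c) = c + 2*D*c (P(D, c) = 2*D*c + c = c + 2*D*c)
z(M, r) = 36 + 72*M (z(M, r) = 6*(6*(1 + 2*M)) = 6*(6 + 12*M) = 36 + 72*M)
u = -2 (u = -1 - 1 = -2)
K = 238 (K = (-2 + (36 + 72*3)) - 12 = (-2 + (36 + 216)) - 12 = (-2 + 252) - 12 = 250 - 12 = 238)
(K + o)² = (238 + 46)² = 284² = 80656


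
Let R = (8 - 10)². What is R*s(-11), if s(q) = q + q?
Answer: -88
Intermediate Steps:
s(q) = 2*q
R = 4 (R = (-2)² = 4)
R*s(-11) = 4*(2*(-11)) = 4*(-22) = -88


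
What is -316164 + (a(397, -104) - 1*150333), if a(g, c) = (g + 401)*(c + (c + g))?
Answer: -315675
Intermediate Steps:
a(g, c) = (401 + g)*(g + 2*c)
-316164 + (a(397, -104) - 1*150333) = -316164 + ((397² + 401*397 + 802*(-104) + 2*(-104)*397) - 1*150333) = -316164 + ((157609 + 159197 - 83408 - 82576) - 150333) = -316164 + (150822 - 150333) = -316164 + 489 = -315675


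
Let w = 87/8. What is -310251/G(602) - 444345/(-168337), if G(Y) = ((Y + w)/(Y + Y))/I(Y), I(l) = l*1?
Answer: -302834768580082833/825356311 ≈ -3.6691e+8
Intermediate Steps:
I(l) = l
w = 87/8 (w = 87*(⅛) = 87/8 ≈ 10.875)
G(Y) = (87/8 + Y)/(2*Y²) (G(Y) = ((Y + 87/8)/(Y + Y))/Y = ((87/8 + Y)/((2*Y)))/Y = ((87/8 + Y)*(1/(2*Y)))/Y = ((87/8 + Y)/(2*Y))/Y = (87/8 + Y)/(2*Y²))
-310251/G(602) - 444345/(-168337) = -310251*5798464/(87 + 8*602) - 444345/(-168337) = -310251*5798464/(87 + 4816) - 444345*(-1/168337) = -310251/((1/16)*(1/362404)*4903) + 444345/168337 = -310251/4903/5798464 + 444345/168337 = -310251*5798464/4903 + 444345/168337 = -1798979254464/4903 + 444345/168337 = -302834768580082833/825356311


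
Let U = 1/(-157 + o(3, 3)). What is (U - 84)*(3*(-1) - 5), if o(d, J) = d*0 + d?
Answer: 51748/77 ≈ 672.05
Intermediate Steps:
o(d, J) = d (o(d, J) = 0 + d = d)
U = -1/154 (U = 1/(-157 + 3) = 1/(-154) = -1/154 ≈ -0.0064935)
(U - 84)*(3*(-1) - 5) = (-1/154 - 84)*(3*(-1) - 5) = -12937*(-3 - 5)/154 = -12937/154*(-8) = 51748/77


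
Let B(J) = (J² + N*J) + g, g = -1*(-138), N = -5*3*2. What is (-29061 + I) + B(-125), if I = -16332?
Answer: -25880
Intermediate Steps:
N = -30 (N = -15*2 = -30)
g = 138
B(J) = 138 + J² - 30*J (B(J) = (J² - 30*J) + 138 = 138 + J² - 30*J)
(-29061 + I) + B(-125) = (-29061 - 16332) + (138 + (-125)² - 30*(-125)) = -45393 + (138 + 15625 + 3750) = -45393 + 19513 = -25880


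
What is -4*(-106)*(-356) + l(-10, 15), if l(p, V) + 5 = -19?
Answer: -150968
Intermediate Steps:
l(p, V) = -24 (l(p, V) = -5 - 19 = -24)
-4*(-106)*(-356) + l(-10, 15) = -4*(-106)*(-356) - 24 = 424*(-356) - 24 = -150944 - 24 = -150968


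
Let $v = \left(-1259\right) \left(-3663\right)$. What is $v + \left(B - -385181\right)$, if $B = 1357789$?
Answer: $6354687$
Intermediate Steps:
$v = 4611717$
$v + \left(B - -385181\right) = 4611717 + \left(1357789 - -385181\right) = 4611717 + \left(1357789 + 385181\right) = 4611717 + 1742970 = 6354687$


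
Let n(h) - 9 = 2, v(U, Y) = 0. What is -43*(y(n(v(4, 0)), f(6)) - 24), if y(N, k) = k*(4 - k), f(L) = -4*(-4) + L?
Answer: 18060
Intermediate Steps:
n(h) = 11 (n(h) = 9 + 2 = 11)
f(L) = 16 + L
-43*(y(n(v(4, 0)), f(6)) - 24) = -43*((16 + 6)*(4 - (16 + 6)) - 24) = -43*(22*(4 - 1*22) - 24) = -43*(22*(4 - 22) - 24) = -43*(22*(-18) - 24) = -43*(-396 - 24) = -43*(-420) = 18060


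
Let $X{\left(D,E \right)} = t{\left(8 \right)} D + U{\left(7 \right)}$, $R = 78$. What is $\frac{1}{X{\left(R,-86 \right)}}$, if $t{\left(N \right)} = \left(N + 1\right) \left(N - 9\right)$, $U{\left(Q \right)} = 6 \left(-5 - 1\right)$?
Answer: $- \frac{1}{738} \approx -0.001355$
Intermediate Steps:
$U{\left(Q \right)} = -36$ ($U{\left(Q \right)} = 6 \left(-6\right) = -36$)
$t{\left(N \right)} = \left(1 + N\right) \left(-9 + N\right)$
$X{\left(D,E \right)} = -36 - 9 D$ ($X{\left(D,E \right)} = \left(-9 + 8^{2} - 64\right) D - 36 = \left(-9 + 64 - 64\right) D - 36 = - 9 D - 36 = -36 - 9 D$)
$\frac{1}{X{\left(R,-86 \right)}} = \frac{1}{-36 - 702} = \frac{1}{-738} = - \frac{1}{738}$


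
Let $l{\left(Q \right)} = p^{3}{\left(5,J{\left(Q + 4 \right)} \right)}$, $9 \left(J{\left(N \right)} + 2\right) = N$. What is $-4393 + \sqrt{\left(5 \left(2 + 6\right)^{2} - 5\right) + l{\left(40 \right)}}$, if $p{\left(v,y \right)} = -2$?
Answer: $-4393 + \sqrt{307} \approx -4375.5$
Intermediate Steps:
$J{\left(N \right)} = -2 + \frac{N}{9}$
$l{\left(Q \right)} = -8$ ($l{\left(Q \right)} = \left(-2\right)^{3} = -8$)
$-4393 + \sqrt{\left(5 \left(2 + 6\right)^{2} - 5\right) + l{\left(40 \right)}} = -4393 + \sqrt{\left(5 \left(2 + 6\right)^{2} - 5\right) - 8} = -4393 + \sqrt{\left(5 \cdot 8^{2} - 5\right) - 8} = -4393 + \sqrt{\left(5 \cdot 64 - 5\right) - 8} = -4393 + \sqrt{\left(320 - 5\right) - 8} = -4393 + \sqrt{315 - 8} = -4393 + \sqrt{307}$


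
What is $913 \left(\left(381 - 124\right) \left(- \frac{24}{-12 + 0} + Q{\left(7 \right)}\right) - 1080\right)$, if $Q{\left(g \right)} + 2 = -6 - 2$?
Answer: $-2863168$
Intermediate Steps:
$Q{\left(g \right)} = -10$ ($Q{\left(g \right)} = -2 - 8 = -10$)
$913 \left(\left(381 - 124\right) \left(- \frac{24}{-12 + 0} + Q{\left(7 \right)}\right) - 1080\right) = 913 \left(\left(381 - 124\right) \left(- \frac{24}{-12 + 0} - 10\right) - 1080\right) = 913 \left(257 \left(- \frac{24}{-12} - 10\right) - 1080\right) = 913 \left(257 \left(\left(-24\right) \left(- \frac{1}{12}\right) - 10\right) - 1080\right) = 913 \left(257 \left(2 - 10\right) - 1080\right) = 913 \left(257 \left(-8\right) - 1080\right) = 913 \left(-2056 - 1080\right) = 913 \left(-3136\right) = -2863168$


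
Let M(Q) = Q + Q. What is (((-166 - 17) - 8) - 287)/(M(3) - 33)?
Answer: 478/27 ≈ 17.704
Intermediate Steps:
M(Q) = 2*Q
(((-166 - 17) - 8) - 287)/(M(3) - 33) = (((-166 - 17) - 8) - 287)/(2*3 - 33) = ((-183 - 8) - 287)/(6 - 33) = (-191 - 287)/(-27) = -478*(-1/27) = 478/27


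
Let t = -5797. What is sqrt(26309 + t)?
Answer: 4*sqrt(1282) ≈ 143.22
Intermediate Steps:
sqrt(26309 + t) = sqrt(26309 - 5797) = sqrt(20512) = 4*sqrt(1282)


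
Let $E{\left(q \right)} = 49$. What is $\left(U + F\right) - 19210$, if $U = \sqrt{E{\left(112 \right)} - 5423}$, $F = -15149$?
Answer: $-34359 + i \sqrt{5374} \approx -34359.0 + 73.308 i$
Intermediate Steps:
$U = i \sqrt{5374}$ ($U = \sqrt{49 - 5423} = \sqrt{-5374} = i \sqrt{5374} \approx 73.308 i$)
$\left(U + F\right) - 19210 = \left(i \sqrt{5374} - 15149\right) - 19210 = \left(-15149 + i \sqrt{5374}\right) - 19210 = -34359 + i \sqrt{5374}$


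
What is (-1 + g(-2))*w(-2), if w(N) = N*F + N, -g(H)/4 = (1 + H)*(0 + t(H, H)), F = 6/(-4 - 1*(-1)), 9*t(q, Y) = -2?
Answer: -34/9 ≈ -3.7778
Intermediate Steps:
t(q, Y) = -2/9 (t(q, Y) = (⅑)*(-2) = -2/9)
F = -2 (F = 6/(-4 + 1) = 6/(-3) = 6*(-⅓) = -2)
g(H) = 8/9 + 8*H/9 (g(H) = -4*(1 + H)*(0 - 2/9) = -4*(1 + H)*(-2)/9 = -4*(-2/9 - 2*H/9) = 8/9 + 8*H/9)
w(N) = -N (w(N) = N*(-2) + N = -2*N + N = -N)
(-1 + g(-2))*w(-2) = (-1 + (8/9 + (8/9)*(-2)))*(-1*(-2)) = (-1 + (8/9 - 16/9))*2 = (-1 - 8/9)*2 = -17/9*2 = -34/9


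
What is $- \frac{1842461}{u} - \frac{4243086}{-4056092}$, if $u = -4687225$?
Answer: $\frac{13680745049381}{9505907912350} \approx 1.4392$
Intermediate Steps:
$- \frac{1842461}{u} - \frac{4243086}{-4056092} = - \frac{1842461}{-4687225} - \frac{4243086}{-4056092} = \left(-1842461\right) \left(- \frac{1}{4687225}\right) - - \frac{2121543}{2028046} = \frac{1842461}{4687225} + \frac{2121543}{2028046} = \frac{13680745049381}{9505907912350}$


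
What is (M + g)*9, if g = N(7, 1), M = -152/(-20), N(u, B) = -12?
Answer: -198/5 ≈ -39.600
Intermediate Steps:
M = 38/5 (M = -152*(-1/20) = 38/5 ≈ 7.6000)
g = -12
(M + g)*9 = (38/5 - 12)*9 = -22/5*9 = -198/5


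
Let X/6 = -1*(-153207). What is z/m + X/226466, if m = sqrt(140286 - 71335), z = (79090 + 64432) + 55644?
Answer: 459621/113233 + 199166*sqrt(191)/3629 ≈ 762.54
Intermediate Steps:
z = 199166 (z = 143522 + 55644 = 199166)
m = 19*sqrt(191) (m = sqrt(68951) = 19*sqrt(191) ≈ 262.59)
X = 919242 (X = 6*(-1*(-153207)) = 6*153207 = 919242)
z/m + X/226466 = 199166/((19*sqrt(191))) + 919242/226466 = 199166*(sqrt(191)/3629) + 919242*(1/226466) = 199166*sqrt(191)/3629 + 459621/113233 = 459621/113233 + 199166*sqrt(191)/3629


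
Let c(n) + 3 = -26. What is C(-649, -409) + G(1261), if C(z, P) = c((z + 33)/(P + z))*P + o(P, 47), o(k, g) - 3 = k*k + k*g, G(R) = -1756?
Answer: 158166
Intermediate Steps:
o(k, g) = 3 + k² + g*k (o(k, g) = 3 + (k*k + k*g) = 3 + (k² + g*k) = 3 + k² + g*k)
c(n) = -29 (c(n) = -3 - 26 = -29)
C(z, P) = 3 + P² + 18*P (C(z, P) = -29*P + (3 + P² + 47*P) = 3 + P² + 18*P)
C(-649, -409) + G(1261) = (3 + (-409)² + 18*(-409)) - 1756 = (3 + 167281 - 7362) - 1756 = 159922 - 1756 = 158166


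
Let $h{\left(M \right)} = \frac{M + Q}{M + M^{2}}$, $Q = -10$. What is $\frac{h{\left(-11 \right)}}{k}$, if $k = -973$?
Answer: $\frac{3}{15290} \approx 0.00019621$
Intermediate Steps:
$h{\left(M \right)} = \frac{-10 + M}{M + M^{2}}$ ($h{\left(M \right)} = \frac{M - 10}{M + M^{2}} = \frac{-10 + M}{M + M^{2}}$)
$\frac{h{\left(-11 \right)}}{k} = \frac{\frac{1}{-11} \frac{1}{1 - 11} \left(-10 - 11\right)}{-973} = \left(- \frac{1}{11}\right) \frac{1}{-10} \left(-21\right) \left(- \frac{1}{973}\right) = \left(- \frac{1}{11}\right) \left(- \frac{1}{10}\right) \left(-21\right) \left(- \frac{1}{973}\right) = \left(- \frac{21}{110}\right) \left(- \frac{1}{973}\right) = \frac{3}{15290}$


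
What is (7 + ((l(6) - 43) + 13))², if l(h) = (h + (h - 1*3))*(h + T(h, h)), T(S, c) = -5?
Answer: 196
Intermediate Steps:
l(h) = (-5 + h)*(-3 + 2*h) (l(h) = (h + (h - 1*3))*(h - 5) = (h + (h - 3))*(-5 + h) = (h + (-3 + h))*(-5 + h) = (-3 + 2*h)*(-5 + h) = (-5 + h)*(-3 + 2*h))
(7 + ((l(6) - 43) + 13))² = (7 + (((15 - 13*6 + 2*6²) - 43) + 13))² = (7 + (((15 - 78 + 2*36) - 43) + 13))² = (7 + (((15 - 78 + 72) - 43) + 13))² = (7 + ((9 - 43) + 13))² = (7 + (-34 + 13))² = (7 - 21)² = (-14)² = 196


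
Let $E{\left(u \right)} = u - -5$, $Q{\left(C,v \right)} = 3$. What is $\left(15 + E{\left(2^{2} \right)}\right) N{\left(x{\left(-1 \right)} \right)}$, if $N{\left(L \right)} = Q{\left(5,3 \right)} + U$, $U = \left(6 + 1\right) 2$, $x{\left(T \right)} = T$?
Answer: $408$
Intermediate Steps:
$U = 14$ ($U = 7 \cdot 2 = 14$)
$N{\left(L \right)} = 17$ ($N{\left(L \right)} = 3 + 14 = 17$)
$E{\left(u \right)} = 5 + u$ ($E{\left(u \right)} = u + 5 = 5 + u$)
$\left(15 + E{\left(2^{2} \right)}\right) N{\left(x{\left(-1 \right)} \right)} = \left(15 + \left(5 + 2^{2}\right)\right) 17 = \left(15 + \left(5 + 4\right)\right) 17 = \left(15 + 9\right) 17 = 24 \cdot 17 = 408$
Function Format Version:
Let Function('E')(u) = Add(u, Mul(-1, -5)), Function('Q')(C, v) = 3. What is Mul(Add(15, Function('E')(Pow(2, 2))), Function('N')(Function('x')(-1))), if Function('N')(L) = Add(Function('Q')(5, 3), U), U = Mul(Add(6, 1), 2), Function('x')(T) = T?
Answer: 408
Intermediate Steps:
U = 14 (U = Mul(7, 2) = 14)
Function('N')(L) = 17 (Function('N')(L) = Add(3, 14) = 17)
Function('E')(u) = Add(5, u) (Function('E')(u) = Add(u, 5) = Add(5, u))
Mul(Add(15, Function('E')(Pow(2, 2))), Function('N')(Function('x')(-1))) = Mul(Add(15, Add(5, Pow(2, 2))), 17) = Mul(Add(15, Add(5, 4)), 17) = Mul(Add(15, 9), 17) = Mul(24, 17) = 408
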